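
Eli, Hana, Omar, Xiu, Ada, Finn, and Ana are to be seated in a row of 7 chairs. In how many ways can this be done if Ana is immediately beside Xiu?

1440

Treat {Ana, Xiu} as a single unit. There are 6 units to order, and the pair itself can be ordered 2 ways.
That gives 2 × 6! = 2 × 720 = 1440.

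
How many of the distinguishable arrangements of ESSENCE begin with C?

60

With the first slot taken by C, it remains to arrange the other 6 letters (ESSENE).
Those 6 letters have E appearing 3 times and S appearing twice, giving (6)!/(3!·2!) = 60.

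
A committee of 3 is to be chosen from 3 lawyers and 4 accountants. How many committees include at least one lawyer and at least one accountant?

Total 3-person selections from all 7: C(7,3) = 35.
Subtract selections that omit an entire group: no lawyers → C(4,3) = 4; no accountants → C(3,3) = 1.
Both groups omitted at once is impossible, so 35 − 5 = 30.

30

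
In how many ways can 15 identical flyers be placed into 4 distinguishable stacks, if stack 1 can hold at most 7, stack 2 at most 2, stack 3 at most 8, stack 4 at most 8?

148

By stars and bars, unrestricted non-negative solutions to x_1+…+x_4 = 15 number C(15+3,3) = 816.
Subtract solutions that violate a single cap (substitute x_i' = x_i − (cap_i+1)): x_1 ≥ 8 gives C(10,3) = 120; x_2 ≥ 3 gives C(15,3) = 455; x_3 ≥ 9 gives C(9,3) = 84; x_4 ≥ 9 gives C(9,3) = 84. Together 743.
Add back pairs where two caps are both exceeded: 35 + 0 + 0 + 20 + 20 + 0 = 75.
By inclusion–exclusion the count is 816 − 743 + 75 = 148.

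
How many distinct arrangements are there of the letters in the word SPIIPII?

105

SPIIPII has 7 letters with I appearing 4 times and P appearing twice.
The number of distinct arrangements is 7!/(4!·2!) = 5040/48 = 105.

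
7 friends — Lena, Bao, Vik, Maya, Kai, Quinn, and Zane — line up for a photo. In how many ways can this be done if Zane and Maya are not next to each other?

3600

Of the 7! = 5040 arrangements, those with Zane and Maya adjacent number 2 × 6! = 1440 (treat the pair as a block with 2 internal orders).
So 5040 − 1440 = 3600 arrangements keep them apart.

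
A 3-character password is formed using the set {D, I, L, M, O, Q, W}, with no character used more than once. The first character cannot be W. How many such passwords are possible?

The first character has 7−1 = 6 choices (anything except W).
The remaining 2 characters are filled from the other 6 symbols without repetition: 6 × 5 = 30.
Total: 6 × 30 = 180.

180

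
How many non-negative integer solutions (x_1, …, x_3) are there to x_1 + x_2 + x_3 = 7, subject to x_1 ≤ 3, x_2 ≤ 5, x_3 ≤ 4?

17

Ignoring the caps, the number of non-negative solutions to x_1+…+x_3 = 7 is C(9,2) = 36.
Subtract solutions that violate a single cap (substitute x_i' = x_i − (cap_i+1)): x_1 ≥ 4 gives C(5,2) = 10; x_2 ≥ 6 gives C(3,2) = 3; x_3 ≥ 5 gives C(4,2) = 6. Together 19.
No two caps can be exceeded simultaneously, so the pair terms are all 0.
By inclusion–exclusion the count is 36 − 19 + 0 = 17.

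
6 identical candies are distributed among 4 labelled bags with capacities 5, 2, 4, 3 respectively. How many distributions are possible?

49

Ignoring the caps, the number of non-negative solutions to x_1+…+x_4 = 6 is C(9,3) = 84.
Subtract solutions that violate a single cap (substitute x_i' = x_i − (cap_i+1)): x_1 ≥ 6 gives C(3,3) = 1; x_2 ≥ 3 gives C(6,3) = 20; x_3 ≥ 5 gives C(4,3) = 4; x_4 ≥ 4 gives C(5,3) = 10. Together 35.
No two caps can be exceeded simultaneously, so the pair terms are all 0.
By inclusion–exclusion the count is 84 − 35 + 0 = 49.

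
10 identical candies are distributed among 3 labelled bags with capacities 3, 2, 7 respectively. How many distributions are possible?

6

By stars and bars, unrestricted non-negative solutions to x_1+…+x_3 = 10 number C(10+2,2) = 66.
Subtract solutions that violate a single cap (substitute x_i' = x_i − (cap_i+1)): x_1 ≥ 4 gives C(8,2) = 28; x_2 ≥ 3 gives C(9,2) = 36; x_3 ≥ 8 gives C(4,2) = 6. Together 70.
Add back pairs where two caps are both exceeded: 10 + 0 + 0 = 10.
By inclusion–exclusion the count is 66 − 70 + 10 = 6.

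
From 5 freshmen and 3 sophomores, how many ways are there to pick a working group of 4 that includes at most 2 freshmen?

35

Split by how many freshmen are chosen (0 through 2).
Sum: C(5,0)·C(3,4) + C(5,1)·C(3,3) + C(5,2)·C(3,2) = 0 + 5 + 30 = 35.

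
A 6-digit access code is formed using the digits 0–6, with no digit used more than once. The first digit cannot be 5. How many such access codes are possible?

The first digit has 7−1 = 6 choices (anything except 5).
The remaining 5 digits are filled from the other 6 symbols without repetition: 6 × 5 × 4 × 3 × 2 = 720.
Total: 6 × 720 = 4320.

4320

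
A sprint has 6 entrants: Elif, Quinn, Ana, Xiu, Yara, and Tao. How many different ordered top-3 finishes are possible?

120

This is an ordered selection of 3 from 6: P(6,3).
That gives 6 × 5 × 4 = 120.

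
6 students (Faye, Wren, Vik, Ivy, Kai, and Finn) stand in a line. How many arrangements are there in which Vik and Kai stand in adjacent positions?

Treat {Vik, Kai} as a single unit. There are 5 units to order, and the pair itself can be ordered 2 ways.
So the count is 2·(5)! = 240.

240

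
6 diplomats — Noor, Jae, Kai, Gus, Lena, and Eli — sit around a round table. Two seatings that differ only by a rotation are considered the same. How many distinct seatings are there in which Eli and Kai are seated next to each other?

Treat {Eli, Kai} as one unit (2 internal orders) and seat the resulting 5 units around the table: (4)! circular arrangements.
So 2 × (4)! = 2 × 24 = 48.

48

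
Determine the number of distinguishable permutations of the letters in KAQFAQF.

Letter multiplicities in KAQFAQF: A×2, F×2, K×1, Q×2.
Dividing 7! = 5040 by 2!·2!·2! = 8 for the repeated letters gives 630.

630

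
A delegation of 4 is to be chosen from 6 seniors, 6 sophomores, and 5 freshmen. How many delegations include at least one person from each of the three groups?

Unrestricted: C(17,4) = 2380 ways to pick any 4 of the 17.
Subtract selections that omit an entire group: no seniors → C(11,4) = 330; no sophomores → C(11,4) = 330; no freshmen → C(12,4) = 495.
Add back selections omitting two groups (i.e. drawn from a single group): C(6,4) + C(6,4) + C(5,4) = 35.
By inclusion–exclusion: 2380 − 1155 + 35 = 1260.

1260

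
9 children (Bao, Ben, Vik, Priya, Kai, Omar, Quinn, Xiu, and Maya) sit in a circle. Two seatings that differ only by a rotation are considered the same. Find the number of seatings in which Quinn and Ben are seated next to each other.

Glue Quinn and Ben into a block (2 internal orders). Seating 8 units around a circle gives (7)! arrangements.
So 2 × (7)! = 2 × 5040 = 10080.

10080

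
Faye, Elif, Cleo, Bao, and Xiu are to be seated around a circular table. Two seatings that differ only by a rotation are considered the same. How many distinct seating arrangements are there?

Around a circle, 5 distinct people have 5!/5 = (4)! = 24 rotationally distinct seatings.

24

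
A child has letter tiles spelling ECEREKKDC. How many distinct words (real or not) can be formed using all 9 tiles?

15120

The 9 letters of ECEREKKDC have repeats: C appearing twice, E appearing 3 times, and K appearing twice.
The number of distinct arrangements is 9!/(3!·2!·2!) = 362880/24 = 15120.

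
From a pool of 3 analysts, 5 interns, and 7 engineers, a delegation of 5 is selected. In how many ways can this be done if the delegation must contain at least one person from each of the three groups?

With no constraint there are C(15,5) = 3003 possible selections.
Subtract selections that omit an entire group: no analysts → C(12,5) = 792; no interns → C(10,5) = 252; no engineers → C(8,5) = 56.
Add back selections omitting two groups (i.e. drawn from a single group): C(3,5) + C(5,5) + C(7,5) = 22.
By inclusion–exclusion: 3003 − 1100 + 22 = 1925.

1925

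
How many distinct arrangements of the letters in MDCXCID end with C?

360

With the last slot taken by C, it remains to arrange the other 6 letters (MDXCID).
Those 6 letters have D appearing twice, giving (6)!/(2!) = 360.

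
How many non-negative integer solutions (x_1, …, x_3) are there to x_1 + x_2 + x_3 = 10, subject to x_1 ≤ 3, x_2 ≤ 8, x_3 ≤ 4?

17

Ignoring the caps, the number of non-negative solutions to x_1+…+x_3 = 10 is C(12,2) = 66.
Subtract solutions that violate a single cap (substitute x_i' = x_i − (cap_i+1)): x_1 ≥ 4 gives C(8,2) = 28; x_2 ≥ 9 gives C(3,2) = 3; x_3 ≥ 5 gives C(7,2) = 21. Together 52.
Add back pairs where two caps are both exceeded: 0 + 3 + 0 = 3.
By inclusion–exclusion the count is 66 − 52 + 3 = 17.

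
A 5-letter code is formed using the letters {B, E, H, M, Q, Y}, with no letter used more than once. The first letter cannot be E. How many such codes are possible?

The first letter has 6−1 = 5 choices (anything except E).
The remaining 4 letters are filled from the other 5 symbols without repetition: 5 × 4 × 3 × 2 = 120.
Total: 5 × 120 = 600.

600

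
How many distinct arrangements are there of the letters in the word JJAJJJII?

JJAJJJII has 8 letters with I appearing twice and J appearing 5 times.
Dividing 8! = 40320 by 5!·2! = 240 for the repeated letters gives 168.

168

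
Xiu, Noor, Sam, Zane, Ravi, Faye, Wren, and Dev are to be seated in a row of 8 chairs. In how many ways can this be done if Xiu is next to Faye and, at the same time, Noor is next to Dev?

2880

Treat {Xiu,Faye} as one block (2 orders) and {Noor,Dev} as another (2 orders).
That leaves 6 units to arrange: 2 × 2 × 6! = 4 × 720 = 2880.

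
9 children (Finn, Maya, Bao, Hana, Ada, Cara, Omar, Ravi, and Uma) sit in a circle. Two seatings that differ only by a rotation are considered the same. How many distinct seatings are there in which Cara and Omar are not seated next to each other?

All circular seatings of 9 people number (8)! = 40320.
Seatings with Cara beside Omar: treat them as a block with 2 internal orders, giving 2 × (7)! = 10080.
Subtracting, 40320 − 10080 = 30240.

30240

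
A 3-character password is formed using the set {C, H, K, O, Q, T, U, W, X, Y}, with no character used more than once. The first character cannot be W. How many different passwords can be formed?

648

The first character has 10−1 = 9 choices (anything except W).
The remaining 2 characters are filled from the other 9 symbols without repetition: 9 × 8 = 72.
Total: 9 × 72 = 648.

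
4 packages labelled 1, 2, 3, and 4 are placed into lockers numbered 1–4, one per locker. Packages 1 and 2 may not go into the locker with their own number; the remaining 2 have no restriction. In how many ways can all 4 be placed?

Let Aᵢ (for i ∈ {1, 2}) be the placements that put package i in its forbidden locker. Any j of these fix j positions, leaving (4−j)! ways to fill the rest, and there are C(2,j) ways to pick which j.
By inclusion–exclusion, the number of valid placements is Σ_{j=0}^{2} (−1)^j C(2,j)·(4−j)!.
Computing: 24 − 12 + 2 = 14.

14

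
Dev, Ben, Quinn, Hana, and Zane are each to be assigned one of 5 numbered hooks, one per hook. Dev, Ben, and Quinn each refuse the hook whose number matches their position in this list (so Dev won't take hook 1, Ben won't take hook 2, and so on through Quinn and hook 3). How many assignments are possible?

Let Aᵢ (for i ∈ {1, 2, 3}) be the placements that put person i in their forbidden hook. Any j of these fix j positions, leaving (5−j)! ways to fill the rest, and there are C(3,j) ways to pick which j.
By inclusion–exclusion, the number of valid placements is Σ_{j=0}^{3} (−1)^j C(3,j)·(5−j)!.
Computing: 120 − 72 + 18 − 2 = 64.

64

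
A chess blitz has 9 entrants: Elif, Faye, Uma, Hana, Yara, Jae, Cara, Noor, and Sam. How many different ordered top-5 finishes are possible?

15120

There are 9 choices for 1st place, 8 for 2nd, and so on down to 5 for position 5.
That gives 9 × 8 × 7 × 6 × 5 = 15120.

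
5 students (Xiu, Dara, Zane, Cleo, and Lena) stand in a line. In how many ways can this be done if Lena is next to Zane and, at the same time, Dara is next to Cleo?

Treat {Lena,Zane} as one block (2 orders) and {Dara,Cleo} as another (2 orders).
That leaves 3 units to arrange: 2 × 2 × 3! = 4 × 6 = 24.

24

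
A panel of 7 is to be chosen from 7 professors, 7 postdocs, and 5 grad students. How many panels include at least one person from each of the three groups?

45374

Total 7-person selections from all 19: C(19,7) = 50388.
Subtract selections that omit an entire group: no professors → C(12,7) = 792; no postdocs → C(12,7) = 792; no grad students → C(14,7) = 3432.
Add back selections omitting two groups (i.e. drawn from a single group): C(7,7) + C(7,7) + C(5,7) = 2.
By inclusion–exclusion: 50388 − 5016 + 2 = 45374.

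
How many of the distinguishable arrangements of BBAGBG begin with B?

30

Fix B in the first position and arrange the remaining 5 letters.
Those 5 letters have B appearing twice and G appearing twice, giving (5)!/(2!·2!) = 30.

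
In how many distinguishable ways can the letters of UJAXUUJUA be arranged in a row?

UJAXUUJUA has 9 letters with A appearing twice, J appearing twice, and U appearing 4 times.
So there are 9! / (4!·2!·2!) = 3780 distinguishable arrangements.

3780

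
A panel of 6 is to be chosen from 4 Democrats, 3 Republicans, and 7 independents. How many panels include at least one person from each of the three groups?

2331

Unrestricted: C(14,6) = 3003 ways to pick any 6 of the 14.
Subtract selections that omit an entire group: no Democrats → C(10,6) = 210; no Republicans → C(11,6) = 462; no independents → C(7,6) = 7.
Add back selections omitting two groups (i.e. drawn from a single group): C(4,6) + C(3,6) + C(7,6) = 7.
By inclusion–exclusion: 3003 − 679 + 7 = 2331.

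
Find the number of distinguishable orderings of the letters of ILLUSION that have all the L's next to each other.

2520

Treat the 2 copies of L as a single block. The multiset to arrange is then {LL, I, I, N, O, S, U}, 7 items in all.
That gives (7)!/(2!) = 2520 arrangements.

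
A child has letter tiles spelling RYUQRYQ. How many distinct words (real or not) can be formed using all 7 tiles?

The 7 letters of RYUQRYQ have repeats: Q appearing twice, R appearing twice, and Y appearing twice.
Dividing 7! = 5040 by 2!·2!·2! = 8 for the repeated letters gives 630.

630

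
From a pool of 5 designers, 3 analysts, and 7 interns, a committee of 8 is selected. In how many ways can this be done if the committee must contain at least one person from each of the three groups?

With no constraint there are C(15,8) = 6435 possible selections.
Selections missing a whole group: no designers → C(10,8) = 45; no analysts → C(12,8) = 495; no interns → C(8,8) = 1.
Add back selections omitting two groups (i.e. drawn from a single group): C(5,8) + C(3,8) + C(7,8) = 0.
By inclusion–exclusion: 6435 − 541 + 0 = 5894.

5894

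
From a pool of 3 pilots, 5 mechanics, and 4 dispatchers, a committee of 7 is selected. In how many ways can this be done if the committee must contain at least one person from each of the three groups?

747

Unrestricted: C(12,7) = 792 ways to pick any 7 of the 12.
Selections missing a whole group: no pilots → C(9,7) = 36; no mechanics → C(7,7) = 1; no dispatchers → C(8,7) = 8.
Add back selections omitting two groups (i.e. drawn from a single group): C(3,7) + C(5,7) + C(4,7) = 0.
By inclusion–exclusion: 792 − 45 + 0 = 747.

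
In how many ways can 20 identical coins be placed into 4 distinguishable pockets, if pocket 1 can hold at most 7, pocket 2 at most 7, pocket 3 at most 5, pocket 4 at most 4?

20

Ignoring the caps, the number of non-negative solutions to x_1+…+x_4 = 20 is C(23,3) = 1771.
Subtract solutions that violate a single cap (substitute x_i' = x_i − (cap_i+1)): x_1 ≥ 8 gives C(15,3) = 455; x_2 ≥ 8 gives C(15,3) = 455; x_3 ≥ 6 gives C(17,3) = 680; x_4 ≥ 5 gives C(18,3) = 816. Together 2406.
Add back pairs where two caps are both exceeded: 35 + 84 + 120 + 84 + 120 + 220 = 663.
Subtract triples: 0 + 0 + 4 + 4 = 8.
By inclusion–exclusion the count is 1771 − 2406 + 663 − 8 = 20.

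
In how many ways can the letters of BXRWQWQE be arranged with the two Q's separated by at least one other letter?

7560

Total arrangements of BXRWQWQE: 8!/(2!·2!) = 10080.
Arrangements with the Q's together: treat QQ as one letter, giving (7)!/(2!) = 2520.
Subtracting, 10080 − 2520 = 7560 arrangements keep the Q's apart.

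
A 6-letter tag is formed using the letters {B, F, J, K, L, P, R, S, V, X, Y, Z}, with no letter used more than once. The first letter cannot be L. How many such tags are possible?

The first letter has 12−1 = 11 choices (anything except L).
The remaining 5 letters are filled from the other 11 symbols without repetition: 11 × 10 × 9 × 8 × 7 = 55440.
Total: 11 × 55440 = 609840.

609840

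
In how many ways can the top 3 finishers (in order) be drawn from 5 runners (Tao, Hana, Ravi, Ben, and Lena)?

60

There are 5 choices for 1st place, 4 for 2nd, and 3 for 3rd.
That gives 5 × 4 × 3 = 60.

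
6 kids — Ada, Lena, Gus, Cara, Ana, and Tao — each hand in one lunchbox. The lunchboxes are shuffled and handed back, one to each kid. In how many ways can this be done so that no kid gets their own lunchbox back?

Let Aᵢ be the assignments in which kid i gets their own lunchbox. We want the size of the complement of A₁∪…∪A_6.
By inclusion–exclusion this is Σ_{j=0}^{6} (−1)^j C(6,j)·(6−j)!.
Computing: 720 − 720 + 360 − 120 + 30 − 6 + 1 = 265.

265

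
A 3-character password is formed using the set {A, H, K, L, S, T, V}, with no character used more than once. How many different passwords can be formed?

This is a permutation of 3 out of 7: P(7,3) = 7!/4!.
That product is 7 × 6 × 5 = 210.

210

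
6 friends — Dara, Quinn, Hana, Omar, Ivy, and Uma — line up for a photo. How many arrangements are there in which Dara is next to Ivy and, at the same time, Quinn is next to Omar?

96

Treat {Dara,Ivy} as one block (2 orders) and {Quinn,Omar} as another (2 orders).
That leaves 4 units to arrange: 2 × 2 × 4! = 4 × 24 = 96.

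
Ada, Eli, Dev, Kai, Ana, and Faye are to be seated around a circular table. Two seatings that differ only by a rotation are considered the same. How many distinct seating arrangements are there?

Fix one person's seat to break rotational symmetry; the remaining 5 people can be arranged in (5)! = 120 ways.

120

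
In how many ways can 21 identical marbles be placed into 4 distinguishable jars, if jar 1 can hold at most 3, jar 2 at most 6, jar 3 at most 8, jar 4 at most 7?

20

Without the upper bounds there are C(24,3) = 2024 ways to split 21 among 4 jars.
Subtract solutions that violate a single cap (substitute x_i' = x_i − (cap_i+1)): x_1 ≥ 4 gives C(20,3) = 1140; x_2 ≥ 7 gives C(17,3) = 680; x_3 ≥ 9 gives C(15,3) = 455; x_4 ≥ 8 gives C(16,3) = 560. Together 2835.
Add back pairs where two caps are both exceeded: 286 + 165 + 220 + 56 + 84 + 35 = 846.
Subtract triples: 4 + 10 + 1 + 0 = 15.
By inclusion–exclusion the count is 2024 − 2835 + 846 − 15 = 20.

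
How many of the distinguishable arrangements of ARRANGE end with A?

Fix A in the last position and arrange the remaining 6 letters.
Those 6 letters have R appearing twice, giving (6)!/(2!) = 360.

360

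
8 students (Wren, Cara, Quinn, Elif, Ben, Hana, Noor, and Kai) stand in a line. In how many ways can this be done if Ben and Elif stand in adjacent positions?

Place the 6 others and the Ben-Elif pair as 7 objects in a line; the pair has 2 internal arrangements.
That gives 2 × 7! = 2 × 5040 = 10080.

10080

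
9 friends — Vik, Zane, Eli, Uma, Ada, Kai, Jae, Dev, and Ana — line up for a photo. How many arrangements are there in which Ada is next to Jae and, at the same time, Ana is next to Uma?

Treat {Ada,Jae} as one block (2 orders) and {Ana,Uma} as another (2 orders).
That leaves 7 units to arrange: 2 × 2 × 7! = 4 × 5040 = 20160.

20160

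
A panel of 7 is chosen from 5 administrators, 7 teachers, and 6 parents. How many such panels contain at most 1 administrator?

Split by how many administrators are chosen (0 through 1).
Sum: C(5,0)·C(13,7) + C(5,1)·C(13,6) = 1716 + 8580 = 10296.

10296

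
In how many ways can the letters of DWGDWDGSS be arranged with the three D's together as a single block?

Treat the 3 copies of D as a single block. The multiset to arrange is then {DDD, G, G, S, S, W, W}, 7 items in all.
That gives (7)!/(2!·2!·2!) = 630 arrangements.

630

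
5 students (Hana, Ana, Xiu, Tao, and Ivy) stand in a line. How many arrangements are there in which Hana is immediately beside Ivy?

48

Glue Hana and Ivy into one block (2 internal orders), leaving 4 units to arrange in a row.
That gives 2 × 4! = 2 × 24 = 48.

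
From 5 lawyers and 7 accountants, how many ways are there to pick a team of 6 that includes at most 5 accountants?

Split by how many accountants are chosen (0 through 5).
Sum: C(7,0)·C(5,6) + C(7,1)·C(5,5) + C(7,2)·C(5,4) + C(7,3)·C(5,3) + C(7,4)·C(5,2) + C(7,5)·C(5,1) = 0 + 7 + 105 + 350 + 350 + 105 = 917.

917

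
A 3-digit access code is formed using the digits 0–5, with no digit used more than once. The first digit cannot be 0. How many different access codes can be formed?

The first digit has 6−1 = 5 choices (anything except 0).
The remaining 2 digits are filled from the other 5 symbols without repetition: 5 × 4 = 20.
Total: 5 × 20 = 100.

100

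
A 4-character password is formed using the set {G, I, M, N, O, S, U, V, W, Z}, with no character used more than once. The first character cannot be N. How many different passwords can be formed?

The first character has 10−1 = 9 choices (anything except N).
The remaining 3 characters are filled from the other 9 symbols without repetition: 9 × 8 × 7 = 504.
Total: 9 × 504 = 4536.

4536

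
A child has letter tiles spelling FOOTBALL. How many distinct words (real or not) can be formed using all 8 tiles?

10080

The 8 letters of FOOTBALL have repeats: L appearing twice and O appearing twice.
Dividing 8! = 40320 by 2!·2! = 4 for the repeated letters gives 10080.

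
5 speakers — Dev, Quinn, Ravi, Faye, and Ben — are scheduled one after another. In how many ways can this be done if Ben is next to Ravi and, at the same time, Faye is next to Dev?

Treat {Ben,Ravi} as one block (2 orders) and {Faye,Dev} as another (2 orders).
That leaves 3 units to arrange: 2 × 2 × 3! = 4 × 6 = 24.

24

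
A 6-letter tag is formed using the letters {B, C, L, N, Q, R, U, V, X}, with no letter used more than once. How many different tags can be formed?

This is a permutation of 6 out of 9: P(9,6) = 9!/3!.
9 × 8 × 7 × 6 × 5 × 4 = 60480.

60480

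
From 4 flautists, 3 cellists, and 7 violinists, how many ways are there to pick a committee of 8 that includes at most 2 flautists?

Split by how many flautists are chosen (0 through 2).
Sum: C(4,0)·C(10,8) + C(4,1)·C(10,7) + C(4,2)·C(10,6) = 45 + 480 + 1260 = 1785.

1785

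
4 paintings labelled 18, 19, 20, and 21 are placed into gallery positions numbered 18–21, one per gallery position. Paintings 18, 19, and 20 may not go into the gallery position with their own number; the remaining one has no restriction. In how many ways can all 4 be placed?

Let Aᵢ (for i ∈ {18, 19, 20}) be the placements that put painting i in its forbidden gallery position. Any j of these fix j positions, leaving (4−j)! ways to fill the rest, and there are C(3,j) ways to pick which j.
By inclusion–exclusion, the number of valid placements is Σ_{j=0}^{3} (−1)^j C(3,j)·(4−j)!.
Computing: 24 − 18 + 6 − 1 = 11.

11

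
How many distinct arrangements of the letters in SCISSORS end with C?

Fix C in the last position and arrange the remaining 7 letters.
Those 7 letters have S appearing 4 times, giving (7)!/(4!) = 210.

210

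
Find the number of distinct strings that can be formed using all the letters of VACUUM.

360

The 6 letters of VACUUM have repeats: U appearing twice.
So there are 6! / (2!) = 360 distinguishable arrangements.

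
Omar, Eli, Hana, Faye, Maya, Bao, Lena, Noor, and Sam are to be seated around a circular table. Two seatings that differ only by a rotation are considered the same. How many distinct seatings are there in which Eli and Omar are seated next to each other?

10080

Glue Eli and Omar into a block (2 internal orders). Seating 8 units around a circle gives (7)! arrangements.
So 2 × (7)! = 2 × 5040 = 10080.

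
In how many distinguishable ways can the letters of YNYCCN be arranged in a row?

Letter multiplicities in YNYCCN: C×2, N×2, Y×2.
Dividing 6! = 720 by 2!·2!·2! = 8 for the repeated letters gives 90.

90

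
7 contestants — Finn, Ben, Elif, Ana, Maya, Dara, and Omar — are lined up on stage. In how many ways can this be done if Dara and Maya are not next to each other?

Of the 7! = 5040 arrangements, those with Dara and Maya adjacent number 2 × 6! = 1440 (treat the pair as a block with 2 internal orders).
So 5040 − 1440 = 3600 arrangements keep them apart.

3600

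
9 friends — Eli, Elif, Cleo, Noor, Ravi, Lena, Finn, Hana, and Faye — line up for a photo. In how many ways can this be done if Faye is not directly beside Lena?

282240

There are 9! = 362880 arrangements in all. If Faye and Lena are adjacent, merging them into one block gives 2·(8)! = 80640 arrangements.
So 362880 − 80640 = 282240 arrangements keep them apart.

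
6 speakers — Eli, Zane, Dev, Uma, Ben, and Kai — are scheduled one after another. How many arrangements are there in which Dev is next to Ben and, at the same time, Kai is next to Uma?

96

Treat {Dev,Ben} as one block (2 orders) and {Kai,Uma} as another (2 orders).
That leaves 4 units to arrange: 2 × 2 × 4! = 4 × 24 = 96.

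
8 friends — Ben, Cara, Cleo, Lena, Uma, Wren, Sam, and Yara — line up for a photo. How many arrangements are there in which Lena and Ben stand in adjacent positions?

10080

Place the 6 others and the Lena-Ben pair as 7 objects in a line; the pair has 2 internal arrangements.
That gives 2 × 7! = 2 × 5040 = 10080.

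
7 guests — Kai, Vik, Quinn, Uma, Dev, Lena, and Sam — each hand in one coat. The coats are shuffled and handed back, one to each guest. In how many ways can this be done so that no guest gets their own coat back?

Let Aᵢ be the assignments in which guest i gets their own coat. We want the size of the complement of A₁∪…∪A_7.
By inclusion–exclusion this is Σ_{j=0}^{7} (−1)^j C(7,j)·(7−j)!.
Computing: 5040 − 5040 + 2520 − 840 + 210 − 42 + 7 − 1 = 1854.

1854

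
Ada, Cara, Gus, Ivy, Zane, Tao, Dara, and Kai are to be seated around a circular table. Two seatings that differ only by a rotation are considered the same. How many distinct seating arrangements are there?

Fix one person's seat to break rotational symmetry; the remaining 7 people can be arranged in (7)! = 5040 ways.

5040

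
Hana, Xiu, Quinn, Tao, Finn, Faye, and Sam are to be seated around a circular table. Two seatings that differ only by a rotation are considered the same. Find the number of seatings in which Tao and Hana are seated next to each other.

Glue Tao and Hana into a block (2 internal orders). Seating 6 units around a circle gives (5)! arrangements.
So 2 × (5)! = 2 × 120 = 240.

240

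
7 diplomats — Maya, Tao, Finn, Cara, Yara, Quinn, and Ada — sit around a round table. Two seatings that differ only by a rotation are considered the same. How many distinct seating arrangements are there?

720

Seat Maya anywhere (absorbing the rotational symmetry), then permute the other 6: (6)! = 720.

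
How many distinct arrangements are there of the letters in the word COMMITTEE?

45360

The 9 letters of COMMITTEE have repeats: E appearing twice, M appearing twice, and T appearing twice.
So there are 9! / (2!·2!·2!) = 45360 distinguishable arrangements.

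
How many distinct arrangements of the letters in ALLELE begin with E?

Fix E in the first position and arrange the remaining 5 letters.
Those 5 letters have L appearing 3 times, giving (5)!/(3!) = 20.

20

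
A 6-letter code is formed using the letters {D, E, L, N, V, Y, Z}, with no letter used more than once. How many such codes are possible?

5040

This is a permutation of 6 out of 7: P(7,6) = 7!/1!.
That product is 7 × 6 × 5 × 4 × 3 × 2 = 5040.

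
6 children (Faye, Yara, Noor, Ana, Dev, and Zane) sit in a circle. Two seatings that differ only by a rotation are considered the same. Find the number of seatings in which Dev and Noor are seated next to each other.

Glue Dev and Noor into a block (2 internal orders). Seating 5 units around a circle gives (4)! arrangements.
So 2 × (4)! = 2 × 24 = 48.

48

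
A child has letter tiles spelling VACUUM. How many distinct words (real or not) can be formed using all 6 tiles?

360

Letter multiplicities in VACUUM: A×1, C×1, M×1, U×2, V×1.
The number of distinct arrangements is 6!/(2!) = 720/2 = 360.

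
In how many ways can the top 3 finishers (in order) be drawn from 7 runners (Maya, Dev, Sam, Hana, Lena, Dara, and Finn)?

This is an ordered selection of 3 from 7: P(7,3).
That gives 7 × 6 × 5 = 210.

210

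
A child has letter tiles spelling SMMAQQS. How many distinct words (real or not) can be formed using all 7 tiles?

SMMAQQS has 7 letters with M appearing twice, Q appearing twice, and S appearing twice.
Dividing 7! = 5040 by 2!·2!·2! = 8 for the repeated letters gives 630.

630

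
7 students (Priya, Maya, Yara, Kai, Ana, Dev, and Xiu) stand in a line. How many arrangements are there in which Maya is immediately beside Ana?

1440

Treat {Maya, Ana} as a single unit. There are 6 units to order, and the pair itself can be ordered 2 ways.
That gives 2 × 6! = 2 × 720 = 1440.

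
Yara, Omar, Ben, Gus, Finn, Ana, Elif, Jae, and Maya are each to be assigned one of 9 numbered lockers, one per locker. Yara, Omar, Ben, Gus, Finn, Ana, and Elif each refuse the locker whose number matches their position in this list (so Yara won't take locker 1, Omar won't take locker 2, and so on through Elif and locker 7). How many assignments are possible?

165016

Let Aᵢ (for 1 ≤ i ≤ 7) be the placements that put person i in their forbidden locker. Any j of these fix j positions, leaving (9−j)! ways to fill the rest, and there are C(7,j) ways to pick which j.
By inclusion–exclusion, the number of valid placements is Σ_{j=0}^{7} (−1)^j C(7,j)·(9−j)!.
Computing: 362880 − 282240 + 105840 − 25200 + 4200 − 504 + 42 − 2 = 165016.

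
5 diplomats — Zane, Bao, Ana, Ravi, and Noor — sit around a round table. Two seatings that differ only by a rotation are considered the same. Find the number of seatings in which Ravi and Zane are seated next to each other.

Treat {Ravi, Zane} as one unit (2 internal orders) and seat the resulting 4 units around the table: (3)! circular arrangements.
So 2 × (3)! = 2 × 6 = 12.

12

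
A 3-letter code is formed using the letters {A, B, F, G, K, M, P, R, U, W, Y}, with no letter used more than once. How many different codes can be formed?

990

With no repetition, fill the 3 letters in order: 11 choices, then 10, down to 9.
That product is 11 × 10 × 9 = 990.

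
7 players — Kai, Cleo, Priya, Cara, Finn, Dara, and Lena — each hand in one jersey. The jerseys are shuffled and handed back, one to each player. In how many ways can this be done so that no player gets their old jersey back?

Count assignments avoiding every fixed point. For any j of the 7 players fixed to their old jersey, the other 7−j can be arranged in (7−j)! ways.
By inclusion–exclusion this is Σ_{j=0}^{7} (−1)^j C(7,j)·(7−j)!.
Computing: 5040 − 5040 + 2520 − 840 + 210 − 42 + 7 − 1 = 1854.

1854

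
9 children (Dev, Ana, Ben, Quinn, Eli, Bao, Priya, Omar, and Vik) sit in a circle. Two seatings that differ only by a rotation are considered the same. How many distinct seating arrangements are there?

Seat Dev anywhere (absorbing the rotational symmetry), then permute the other 8: (8)! = 40320.

40320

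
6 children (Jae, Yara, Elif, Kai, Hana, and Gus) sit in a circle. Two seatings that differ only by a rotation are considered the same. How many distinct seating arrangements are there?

120

Around a circle, 6 distinct people have 6!/6 = (5)! = 120 rotationally distinct seatings.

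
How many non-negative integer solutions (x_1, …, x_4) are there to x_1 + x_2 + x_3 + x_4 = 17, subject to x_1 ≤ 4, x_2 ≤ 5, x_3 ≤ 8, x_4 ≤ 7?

106

By stars and bars, unrestricted non-negative solutions to x_1+…+x_4 = 17 number C(17+3,3) = 1140.
Subtract solutions that violate a single cap (substitute x_i' = x_i − (cap_i+1)): x_1 ≥ 5 gives C(15,3) = 455; x_2 ≥ 6 gives C(14,3) = 364; x_3 ≥ 9 gives C(11,3) = 165; x_4 ≥ 8 gives C(12,3) = 220. Together 1204.
Add back pairs where two caps are both exceeded: 84 + 20 + 35 + 10 + 20 + 1 = 170.
By inclusion–exclusion the count is 1140 − 1204 + 170 = 106.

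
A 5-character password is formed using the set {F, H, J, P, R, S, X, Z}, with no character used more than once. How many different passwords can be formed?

6720

This is a permutation of 5 out of 8: P(8,5) = 8!/3!.
8 × 7 × 6 × 5 × 4 = 6720.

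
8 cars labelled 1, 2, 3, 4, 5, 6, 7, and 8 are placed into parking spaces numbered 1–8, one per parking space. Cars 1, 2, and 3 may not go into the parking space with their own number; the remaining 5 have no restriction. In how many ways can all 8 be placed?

Let Aᵢ (for i ∈ {1, 2, 3}) be the placements that put car i in its forbidden parking space. Any j of these fix j positions, leaving (8−j)! ways to fill the rest, and there are C(3,j) ways to pick which j.
By inclusion–exclusion, the number of valid placements is Σ_{j=0}^{3} (−1)^j C(3,j)·(8−j)!.
Computing: 40320 − 15120 + 2160 − 120 = 27240.

27240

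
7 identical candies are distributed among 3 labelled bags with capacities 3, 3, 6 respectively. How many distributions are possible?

Ignoring the caps, the number of non-negative solutions to x_1+…+x_3 = 7 is C(9,2) = 36.
Subtract solutions that violate a single cap (substitute x_i' = x_i − (cap_i+1)): x_1 ≥ 4 gives C(5,2) = 10; x_2 ≥ 4 gives C(5,2) = 10; x_3 ≥ 7 gives C(2,2) = 1. Together 21.
No two caps can be exceeded simultaneously, so the pair terms are all 0.
By inclusion–exclusion the count is 36 − 21 + 0 = 15.

15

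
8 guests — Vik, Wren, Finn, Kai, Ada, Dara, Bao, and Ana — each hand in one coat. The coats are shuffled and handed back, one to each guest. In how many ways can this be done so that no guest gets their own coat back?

This is the derangement count D_8: permutations of 8 items with no fixed point.
By inclusion–exclusion this is Σ_{j=0}^{8} (−1)^j C(8,j)·(8−j)!.
Computing: 40320 − 40320 + 20160 − 6720 + 1680 − 336 + 56 − 8 + 1 = 14833.

14833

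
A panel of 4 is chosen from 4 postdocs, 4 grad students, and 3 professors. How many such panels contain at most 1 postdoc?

175

Split by how many postdocs are chosen (0 through 1).
Sum: C(4,0)·C(7,4) + C(4,1)·C(7,3) = 35 + 140 = 175.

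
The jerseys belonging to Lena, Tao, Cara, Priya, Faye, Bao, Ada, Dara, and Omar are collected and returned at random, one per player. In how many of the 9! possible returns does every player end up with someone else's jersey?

133496

This is the derangement count D_9: permutations of 9 items with no fixed point.
By inclusion–exclusion this is Σ_{j=0}^{9} (−1)^j C(9,j)·(9−j)!.
Computing: 362880 − 362880 + 181440 − 60480 + 15120 − 3024 + 504 − 72 + 9 − 1 = 133496.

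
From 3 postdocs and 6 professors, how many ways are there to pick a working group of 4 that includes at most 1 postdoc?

Split by how many postdocs are chosen (0 through 1).
Sum: C(3,0)·C(6,4) + C(3,1)·C(6,3) = 15 + 60 = 75.

75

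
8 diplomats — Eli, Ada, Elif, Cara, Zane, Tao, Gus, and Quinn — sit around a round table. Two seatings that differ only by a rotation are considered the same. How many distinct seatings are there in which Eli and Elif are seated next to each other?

Treat {Eli, Elif} as one unit (2 internal orders) and seat the resulting 7 units around the table: (6)! circular arrangements.
So 2 × (6)! = 2 × 720 = 1440.

1440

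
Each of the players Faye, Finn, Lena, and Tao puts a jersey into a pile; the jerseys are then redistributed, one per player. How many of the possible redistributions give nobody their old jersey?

Let Aᵢ be the assignments in which player i gets their old jersey. We want the size of the complement of A₁∪…∪A_4.
By inclusion–exclusion this is Σ_{j=0}^{4} (−1)^j C(4,j)·(4−j)!.
Computing: 24 − 24 + 12 − 4 + 1 = 9.

9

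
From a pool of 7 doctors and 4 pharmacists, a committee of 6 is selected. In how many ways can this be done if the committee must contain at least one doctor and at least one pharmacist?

Unrestricted: C(11,6) = 462 ways to pick any 6 of the 11.
Subtract selections that omit an entire group: no doctors → C(4,6) = 0; no pharmacists → C(7,6) = 7.
Both groups omitted at once is impossible, so 462 − 7 = 455.

455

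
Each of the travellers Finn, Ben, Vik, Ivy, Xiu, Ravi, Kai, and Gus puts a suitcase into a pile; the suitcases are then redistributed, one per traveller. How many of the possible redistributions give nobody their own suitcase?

14833

Let Aᵢ be the assignments in which traveller i gets their own suitcase. We want the size of the complement of A₁∪…∪A_8.
By inclusion–exclusion this is Σ_{j=0}^{8} (−1)^j C(8,j)·(8−j)!.
Computing: 40320 − 40320 + 20160 − 6720 + 1680 − 336 + 56 − 8 + 1 = 14833.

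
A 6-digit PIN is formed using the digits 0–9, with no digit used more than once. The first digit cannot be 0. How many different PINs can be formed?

The first digit has 10−1 = 9 choices (anything except 0).
The remaining 5 digits are filled from the other 9 symbols without repetition: 9 × 8 × 7 × 6 × 5 = 15120.
Total: 9 × 15120 = 136080.

136080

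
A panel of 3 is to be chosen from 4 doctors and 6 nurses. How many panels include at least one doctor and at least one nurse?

96

Total 3-person selections from all 10: C(10,3) = 120.
Subtract selections that omit an entire group: no doctors → C(6,3) = 20; no nurses → C(4,3) = 4.
Both groups omitted at once is impossible, so 120 − 24 = 96.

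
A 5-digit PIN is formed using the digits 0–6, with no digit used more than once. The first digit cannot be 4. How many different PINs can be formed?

The first digit has 7−1 = 6 choices (anything except 4).
The remaining 4 digits are filled from the other 6 symbols without repetition: 6 × 5 × 4 × 3 = 360.
Total: 6 × 360 = 2160.

2160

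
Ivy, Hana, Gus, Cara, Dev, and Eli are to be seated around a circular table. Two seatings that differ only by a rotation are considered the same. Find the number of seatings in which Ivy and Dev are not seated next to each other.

72

All circular seatings of 6 people number (5)! = 120.
Seatings with Ivy beside Dev: treat them as a block with 2 internal orders, giving 2 × (4)! = 48.
Subtracting, 120 − 48 = 72.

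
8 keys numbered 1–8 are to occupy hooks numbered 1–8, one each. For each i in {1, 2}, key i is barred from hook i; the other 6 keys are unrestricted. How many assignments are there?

Let Aᵢ (for i ∈ {1, 2}) be the placements that put key i in its forbidden hook. Any j of these fix j positions, leaving (8−j)! ways to fill the rest, and there are C(2,j) ways to pick which j.
By inclusion–exclusion, the number of valid placements is Σ_{j=0}^{2} (−1)^j C(2,j)·(8−j)!.
Computing: 40320 − 10080 + 720 = 30960.

30960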